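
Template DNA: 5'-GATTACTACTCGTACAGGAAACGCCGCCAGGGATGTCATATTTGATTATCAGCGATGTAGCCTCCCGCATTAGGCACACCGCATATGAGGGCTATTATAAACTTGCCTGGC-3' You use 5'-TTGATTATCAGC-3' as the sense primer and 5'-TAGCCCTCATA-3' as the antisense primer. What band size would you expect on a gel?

Forward primer TTGATTATCAGC is found on the top strand at positions 42–53.
The reverse primer's reverse complement is TATGAGGGCTA, which matches the template at positions 84–94.
The product runs from position 42 to position 94, so its length is 94 − 42 + 1 = 53 bp.

53 bp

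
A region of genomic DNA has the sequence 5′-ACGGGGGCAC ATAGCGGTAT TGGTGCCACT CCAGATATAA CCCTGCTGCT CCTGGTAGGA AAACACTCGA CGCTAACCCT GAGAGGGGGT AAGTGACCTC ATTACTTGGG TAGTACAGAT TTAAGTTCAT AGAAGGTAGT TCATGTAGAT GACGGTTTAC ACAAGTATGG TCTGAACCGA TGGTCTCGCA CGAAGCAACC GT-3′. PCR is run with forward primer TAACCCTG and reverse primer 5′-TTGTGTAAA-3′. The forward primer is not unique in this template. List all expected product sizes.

The forward primer TAACCCTG matches the top strand at positions 38–45, 74–81.
The reverse primer's reverse complement is TTTACACAA, matching at positions 156–164.
Each forward site pairs with the reverse site to give a product ending at position 164: sizes 127, 91 bp.

127 bp, 91 bp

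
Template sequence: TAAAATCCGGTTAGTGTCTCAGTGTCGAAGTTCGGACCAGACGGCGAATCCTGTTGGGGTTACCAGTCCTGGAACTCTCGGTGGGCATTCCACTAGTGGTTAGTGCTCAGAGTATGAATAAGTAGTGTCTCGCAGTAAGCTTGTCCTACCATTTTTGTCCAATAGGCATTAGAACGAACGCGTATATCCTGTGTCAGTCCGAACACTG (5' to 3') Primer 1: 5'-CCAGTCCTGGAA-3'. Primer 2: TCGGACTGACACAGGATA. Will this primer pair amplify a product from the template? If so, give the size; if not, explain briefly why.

Yes — a 140 bp product.

Primer 1 (CCAGTCCTGGAA) matches the top strand at positions 63–74; it acts as a forward primer.
Primer 2's reverse complement is TATCCTGTGTCAGTCCGA, matching the top strand at positions 185–202; it acts as a reverse primer.
The 3' ends face each other across positions 63–202, giving a 140 bp product.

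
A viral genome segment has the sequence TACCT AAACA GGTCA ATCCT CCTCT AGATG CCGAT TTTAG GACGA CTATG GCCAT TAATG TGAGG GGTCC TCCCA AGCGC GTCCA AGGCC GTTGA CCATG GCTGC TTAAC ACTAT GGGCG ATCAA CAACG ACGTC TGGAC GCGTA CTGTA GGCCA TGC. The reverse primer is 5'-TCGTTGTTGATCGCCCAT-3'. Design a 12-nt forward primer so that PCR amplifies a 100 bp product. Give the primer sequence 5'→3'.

5'-CGATTTTAGGAC-3'

The reverse primer's reverse complement ATGGGCGATCAACAACGA matches the template at positions 114–131, so the product ends at position 131.
A 100 bp product then starts at position 131 − 100 + 1 = 32.
The forward primer is identical to the top strand there: CGATTTTAGGAC.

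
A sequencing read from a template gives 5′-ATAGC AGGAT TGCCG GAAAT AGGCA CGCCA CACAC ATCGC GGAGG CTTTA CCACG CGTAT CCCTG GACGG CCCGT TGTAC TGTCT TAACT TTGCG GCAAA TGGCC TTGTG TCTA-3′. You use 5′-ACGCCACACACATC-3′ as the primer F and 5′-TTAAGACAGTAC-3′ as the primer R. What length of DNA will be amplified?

Scanning the template, ACGCCACACACATC occurs at positions 25–38; this primer anneals to the bottom strand there with its 3' end pointing downstream.
The reverse primer's reverse complement is GTACTGTCTTAA, which matches the template at positions 77–88.
Amplicon spans positions 25–88: 64 bp.

64 bp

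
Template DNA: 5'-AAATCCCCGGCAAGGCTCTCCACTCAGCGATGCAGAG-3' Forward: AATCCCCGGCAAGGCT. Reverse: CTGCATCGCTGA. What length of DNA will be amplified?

34 bp

Scanning the template, AATCCCCGGCAAGGCT occurs at positions 2–17; this primer anneals to the bottom strand there with its 3' end pointing downstream.
Taking the reverse complement of CTGCATCGCTGA gives TCAGCGATGCAG, found at positions 24–35 on the template; the primer anneals here to the top strand with its 3' end pointing upstream.
Amplicon spans positions 2–35: 34 bp.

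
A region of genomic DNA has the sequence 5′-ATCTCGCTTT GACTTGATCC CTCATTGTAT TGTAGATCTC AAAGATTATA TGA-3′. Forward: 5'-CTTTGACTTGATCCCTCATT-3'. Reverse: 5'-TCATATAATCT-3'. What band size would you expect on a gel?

Scanning the template, CTTTGACTTGATCCCTCATT occurs at positions 7–26; this primer anneals to the bottom strand there with its 3' end pointing downstream.
The reverse primer's reverse complement is AGATTATATGA, which matches the template at positions 43–53.
Product length = (reverse-primer end) − (forward-primer start) + 1 = 53 − 7 + 1 = 47 bp.

47 bp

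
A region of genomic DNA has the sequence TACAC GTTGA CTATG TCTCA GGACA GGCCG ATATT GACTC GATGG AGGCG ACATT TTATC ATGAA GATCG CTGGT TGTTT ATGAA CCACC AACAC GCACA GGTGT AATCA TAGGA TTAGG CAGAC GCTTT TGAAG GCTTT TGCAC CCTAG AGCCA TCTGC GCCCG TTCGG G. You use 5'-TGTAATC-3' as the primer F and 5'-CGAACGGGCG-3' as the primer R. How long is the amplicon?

The forward primer matches the template at positions 103–109.
Reverse complement of the reverse primer: CGCCCGTTCG. This occurs on the top strand at positions 160–169.
Product length = (reverse-primer end) − (forward-primer start) + 1 = 169 − 103 + 1 = 67 bp.

67 bp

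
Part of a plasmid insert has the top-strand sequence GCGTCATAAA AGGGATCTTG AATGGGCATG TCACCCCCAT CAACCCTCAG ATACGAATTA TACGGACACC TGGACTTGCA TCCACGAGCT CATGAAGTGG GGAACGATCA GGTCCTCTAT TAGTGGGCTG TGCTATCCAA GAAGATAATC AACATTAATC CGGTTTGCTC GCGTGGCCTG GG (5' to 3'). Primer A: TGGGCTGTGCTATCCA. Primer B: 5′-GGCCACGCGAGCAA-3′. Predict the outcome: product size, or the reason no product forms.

Primer A (TGGGCTGTGCTATCCA) matches the top strand at positions 124–139; it acts as a forward primer.
Primer B's reverse complement is TTGCTCGCGTGGCC, matching the top strand at positions 165–178; it acts as a reverse primer.
The 3' ends face each other across positions 124–178, giving a 55 bp product.

Yes — a 55 bp product.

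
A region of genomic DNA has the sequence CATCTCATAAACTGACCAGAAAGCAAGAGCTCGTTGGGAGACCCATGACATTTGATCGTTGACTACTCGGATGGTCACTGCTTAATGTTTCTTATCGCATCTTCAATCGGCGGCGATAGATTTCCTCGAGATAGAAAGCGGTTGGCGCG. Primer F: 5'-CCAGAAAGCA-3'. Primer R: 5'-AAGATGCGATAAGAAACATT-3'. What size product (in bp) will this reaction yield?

88 bp

The forward primer matches the template at positions 16–25.
The reverse primer's reverse complement is AATGTTTCTTATCGCATCTT, which matches the template at positions 84–103.
The product runs from position 16 to position 103, so its length is 103 − 16 + 1 = 88 bp.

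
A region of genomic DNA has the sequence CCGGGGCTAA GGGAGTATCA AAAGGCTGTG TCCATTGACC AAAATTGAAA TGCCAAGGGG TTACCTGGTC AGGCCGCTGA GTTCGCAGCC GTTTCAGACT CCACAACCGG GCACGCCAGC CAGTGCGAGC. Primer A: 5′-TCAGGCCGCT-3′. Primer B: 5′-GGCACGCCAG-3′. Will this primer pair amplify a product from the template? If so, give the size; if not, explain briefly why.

No product — both primers anneal to the same strand and extend in the same direction.

Primer A (TCAGGCCGCT) matches the top strand at positions 69–78 (3' end points downstream).
Primer B (GGCACGCCAG) also matches the top strand directly, at positions 110–119 — its reverse complement CTGGCGTGCC is not present.
Both primers anneal to the bottom strand with 3' ends pointing the same way, so neither can prime synthesis back toward the other.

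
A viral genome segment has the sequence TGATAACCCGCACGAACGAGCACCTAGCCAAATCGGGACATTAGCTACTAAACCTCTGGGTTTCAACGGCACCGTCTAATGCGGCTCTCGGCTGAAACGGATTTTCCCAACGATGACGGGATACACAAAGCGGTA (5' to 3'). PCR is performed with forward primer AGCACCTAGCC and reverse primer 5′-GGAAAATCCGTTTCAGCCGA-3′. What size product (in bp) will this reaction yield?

89 bp

Forward primer AGCACCTAGCC is found on the top strand at positions 19–29.
Taking the reverse complement of GGAAAATCCGTTTCAGCCGA gives TCGGCTGAAACGGATTTTCC, found at positions 88–107 on the template; the primer anneals here to the top strand with its 3' end pointing upstream.
The product runs from position 19 to position 107, so its length is 107 − 19 + 1 = 89 bp.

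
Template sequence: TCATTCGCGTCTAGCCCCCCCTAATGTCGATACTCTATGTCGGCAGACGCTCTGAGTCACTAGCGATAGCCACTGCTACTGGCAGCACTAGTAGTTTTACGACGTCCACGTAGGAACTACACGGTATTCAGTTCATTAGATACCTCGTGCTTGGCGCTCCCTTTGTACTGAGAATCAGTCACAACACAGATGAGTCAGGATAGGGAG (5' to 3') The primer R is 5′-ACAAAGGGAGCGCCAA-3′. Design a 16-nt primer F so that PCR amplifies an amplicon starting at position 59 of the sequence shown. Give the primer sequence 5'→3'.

The reverse primer's reverse complement TTGGCGCTCCCTTTGT matches the template at positions 151–166; the product starts at position 59.
The forward primer is identical to the top strand over positions 59–74: ACTAGCGATAGCCACT.

5'-ACTAGCGATAGCCACT-3'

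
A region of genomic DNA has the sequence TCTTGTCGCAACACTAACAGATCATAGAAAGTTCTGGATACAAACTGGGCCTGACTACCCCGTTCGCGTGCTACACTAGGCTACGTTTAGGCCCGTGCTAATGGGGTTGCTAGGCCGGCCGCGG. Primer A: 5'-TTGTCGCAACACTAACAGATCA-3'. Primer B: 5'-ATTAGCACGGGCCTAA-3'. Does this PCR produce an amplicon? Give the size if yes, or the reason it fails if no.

Yes — a 100 bp product.

Primer A (TTGTCGCAACACTAACAGATCA) matches the top strand at positions 3–24; it acts as a forward primer.
Primer B's reverse complement is TTAGGCCCGTGCTAAT, matching the top strand at positions 87–102; it acts as a reverse primer.
The 3' ends face each other across positions 3–102, giving a 100 bp product.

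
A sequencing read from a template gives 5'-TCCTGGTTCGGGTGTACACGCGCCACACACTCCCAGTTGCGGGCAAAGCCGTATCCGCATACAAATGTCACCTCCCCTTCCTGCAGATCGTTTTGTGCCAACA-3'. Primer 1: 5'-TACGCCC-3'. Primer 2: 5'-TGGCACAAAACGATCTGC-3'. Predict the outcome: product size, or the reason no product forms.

No product — primer 1 has no binding site in the template.

Primer 1 (TACGCCC) does not match the top strand, and its reverse complement GGGCGTA does not match either.
With no annealing site for primer 1, no amplification occurs.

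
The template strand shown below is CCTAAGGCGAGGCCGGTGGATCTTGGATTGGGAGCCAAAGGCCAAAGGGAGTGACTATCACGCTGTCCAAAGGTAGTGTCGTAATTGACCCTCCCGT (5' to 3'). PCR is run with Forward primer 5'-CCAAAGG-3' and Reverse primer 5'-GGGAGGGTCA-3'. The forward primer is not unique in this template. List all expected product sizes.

The forward primer CCAAAGG matches the top strand at positions 35–41, 42–48, 67–73.
The reverse primer's reverse complement is TGACCCTCCC, matching at positions 86–95.
Each forward site pairs with the reverse site to give a product ending at position 95: sizes 61, 54, 29 bp.

61 bp, 54 bp, 29 bp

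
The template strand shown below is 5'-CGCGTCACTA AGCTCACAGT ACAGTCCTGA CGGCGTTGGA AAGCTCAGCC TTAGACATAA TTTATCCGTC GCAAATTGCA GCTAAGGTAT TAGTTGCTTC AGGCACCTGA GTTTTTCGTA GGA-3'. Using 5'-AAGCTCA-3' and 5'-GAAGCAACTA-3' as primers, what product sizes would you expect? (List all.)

The forward primer AAGCTCA matches the top strand at positions 10–16, 41–47.
The reverse primer's reverse complement is TAGTTGCTTC, matching at positions 91–100.
Each forward site pairs with the reverse site to give a product ending at position 100: sizes 91, 60 bp.

91 bp, 60 bp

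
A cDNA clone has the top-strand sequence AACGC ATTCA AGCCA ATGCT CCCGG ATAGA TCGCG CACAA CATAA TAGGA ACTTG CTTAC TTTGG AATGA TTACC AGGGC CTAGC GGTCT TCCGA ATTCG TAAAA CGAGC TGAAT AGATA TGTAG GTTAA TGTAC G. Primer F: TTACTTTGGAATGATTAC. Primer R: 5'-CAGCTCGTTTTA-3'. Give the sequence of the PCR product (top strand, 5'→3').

Forward primer TTACTTTGGAATGATTAC is found on the top strand at positions 57–74.
Reverse complement of the reverse primer: TAAAACGAGCTG. This occurs on the top strand at positions 101–112.
The product is the template from position 57 through 112 (56 bp).

5'-TTACTTTGGAATGATTACCAGGGCCTAGCGGTCTTCCGAATTCGTAAAACGAGCTG-3'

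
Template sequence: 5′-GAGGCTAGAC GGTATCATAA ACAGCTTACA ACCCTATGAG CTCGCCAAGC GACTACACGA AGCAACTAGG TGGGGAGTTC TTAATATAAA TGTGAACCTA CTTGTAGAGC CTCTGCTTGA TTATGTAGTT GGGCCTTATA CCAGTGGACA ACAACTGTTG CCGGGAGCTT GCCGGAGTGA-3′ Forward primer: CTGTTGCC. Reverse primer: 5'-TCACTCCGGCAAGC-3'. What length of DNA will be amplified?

26 bp

The forward primer matches the template at positions 155–162.
Reverse complement of the reverse primer: GCTTGCCGGAGTGA. This occurs on the top strand at positions 167–180.
Amplicon spans positions 155–180: 26 bp.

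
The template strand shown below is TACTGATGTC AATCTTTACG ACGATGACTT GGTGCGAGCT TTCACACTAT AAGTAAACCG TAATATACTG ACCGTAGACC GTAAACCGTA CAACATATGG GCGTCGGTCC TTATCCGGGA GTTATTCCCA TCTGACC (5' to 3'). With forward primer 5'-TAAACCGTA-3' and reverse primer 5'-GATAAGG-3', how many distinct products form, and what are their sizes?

The forward primer TAAACCGTA matches the top strand at positions 54–62, 82–90.
The reverse primer's reverse complement is CCTTATC, matching at positions 109–115.
Each forward site pairs with the reverse site to give a product ending at position 115: sizes 62, 34 bp.

Two products: 62 bp, 34 bp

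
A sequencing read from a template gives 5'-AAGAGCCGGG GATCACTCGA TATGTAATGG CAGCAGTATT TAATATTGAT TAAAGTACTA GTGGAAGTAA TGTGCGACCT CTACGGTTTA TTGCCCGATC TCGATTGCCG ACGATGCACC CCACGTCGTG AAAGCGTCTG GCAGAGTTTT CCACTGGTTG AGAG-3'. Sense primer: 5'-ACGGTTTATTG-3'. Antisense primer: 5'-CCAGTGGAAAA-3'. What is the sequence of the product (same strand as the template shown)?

5'-ACGGTTTATTGCCCGATCTCGATTGCCGACGATGCACCCCACGTCGTGAAAGCGTCTGGCAGAGTTTTCCACTGG-3'

Forward primer ACGGTTTATTG is found on the top strand at positions 83–93.
The reverse primer's reverse complement is TTTTCCACTGG, which matches the template at positions 147–157.
The product is the template from position 83 through 157 (75 bp).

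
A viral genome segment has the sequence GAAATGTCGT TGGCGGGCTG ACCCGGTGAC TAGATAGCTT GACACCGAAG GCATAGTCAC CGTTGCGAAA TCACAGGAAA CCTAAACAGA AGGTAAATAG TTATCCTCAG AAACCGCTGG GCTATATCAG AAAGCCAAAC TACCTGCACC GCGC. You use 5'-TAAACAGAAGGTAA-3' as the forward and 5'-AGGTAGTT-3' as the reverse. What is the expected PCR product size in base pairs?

Scanning the template, TAAACAGAAGGTAA occurs at positions 83–96; this primer anneals to the bottom strand there with its 3' end pointing downstream.
The reverse primer's reverse complement is AACTACCT, which matches the template at positions 138–145.
The product runs from position 83 to position 145, so its length is 145 − 83 + 1 = 63 bp.

63 bp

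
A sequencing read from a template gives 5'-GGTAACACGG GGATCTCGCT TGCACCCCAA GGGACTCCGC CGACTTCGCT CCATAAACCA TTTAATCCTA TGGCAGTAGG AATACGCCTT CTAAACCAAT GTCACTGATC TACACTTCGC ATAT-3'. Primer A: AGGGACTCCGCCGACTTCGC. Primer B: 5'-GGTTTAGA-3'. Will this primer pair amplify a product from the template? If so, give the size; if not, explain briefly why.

Primer A (AGGGACTCCGCCGACTTCGC) matches the top strand at positions 30–49; it acts as a forward primer.
Primer B's reverse complement is TCTAAACC, matching the top strand at positions 90–97; it acts as a reverse primer.
The 3' ends face each other across positions 30–97, giving a 68 bp product.

Yes — a 68 bp product.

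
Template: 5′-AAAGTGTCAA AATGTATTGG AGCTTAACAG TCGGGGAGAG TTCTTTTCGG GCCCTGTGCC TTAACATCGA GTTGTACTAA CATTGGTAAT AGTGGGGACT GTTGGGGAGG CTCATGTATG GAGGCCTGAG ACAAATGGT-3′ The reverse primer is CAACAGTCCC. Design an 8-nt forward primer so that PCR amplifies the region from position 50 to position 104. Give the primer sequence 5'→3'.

The reverse primer's reverse complement GGGACTGTTG matches the template at positions 95–104; the product starts at position 50.
The forward primer is identical to the top strand over positions 50–57: GGCCCTGT.

5'-GGCCCTGT-3'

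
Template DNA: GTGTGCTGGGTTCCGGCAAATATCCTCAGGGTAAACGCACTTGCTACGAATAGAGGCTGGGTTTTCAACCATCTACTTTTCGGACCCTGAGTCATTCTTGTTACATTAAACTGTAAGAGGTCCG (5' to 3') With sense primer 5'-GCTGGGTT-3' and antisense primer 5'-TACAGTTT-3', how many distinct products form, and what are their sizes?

Two products: 111 bp, 60 bp

The forward primer GCTGGGTT matches the top strand at positions 5–12, 56–63.
The reverse primer's reverse complement is AAACTGTA, matching at positions 108–115.
Each forward site pairs with the reverse site to give a product ending at position 115: sizes 111, 60 bp.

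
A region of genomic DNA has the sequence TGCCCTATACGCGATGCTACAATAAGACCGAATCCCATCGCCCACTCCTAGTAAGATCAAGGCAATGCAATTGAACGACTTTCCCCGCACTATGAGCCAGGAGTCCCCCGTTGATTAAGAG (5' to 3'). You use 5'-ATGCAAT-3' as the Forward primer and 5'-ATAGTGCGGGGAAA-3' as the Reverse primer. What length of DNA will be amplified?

29 bp

Forward primer ATGCAAT is found on the top strand at positions 65–71.
The reverse primer's reverse complement is TTTCCCCGCACTAT, which matches the template at positions 80–93.
The product runs from position 65 to position 93, so its length is 93 − 65 + 1 = 29 bp.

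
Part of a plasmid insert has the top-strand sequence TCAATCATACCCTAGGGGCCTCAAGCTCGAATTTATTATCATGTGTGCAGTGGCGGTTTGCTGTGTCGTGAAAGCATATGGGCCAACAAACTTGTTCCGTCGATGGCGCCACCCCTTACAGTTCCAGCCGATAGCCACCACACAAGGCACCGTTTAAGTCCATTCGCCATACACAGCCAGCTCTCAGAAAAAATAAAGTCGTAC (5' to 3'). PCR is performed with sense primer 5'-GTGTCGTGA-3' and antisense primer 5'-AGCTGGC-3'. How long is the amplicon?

Scanning the template, GTGTCGTGA occurs at positions 63–71; this primer anneals to the bottom strand there with its 3' end pointing downstream.
Reverse complement of the reverse primer: GCCAGCT. This occurs on the top strand at positions 176–182.
The product runs from position 63 to position 182, so its length is 182 − 63 + 1 = 120 bp.

120 bp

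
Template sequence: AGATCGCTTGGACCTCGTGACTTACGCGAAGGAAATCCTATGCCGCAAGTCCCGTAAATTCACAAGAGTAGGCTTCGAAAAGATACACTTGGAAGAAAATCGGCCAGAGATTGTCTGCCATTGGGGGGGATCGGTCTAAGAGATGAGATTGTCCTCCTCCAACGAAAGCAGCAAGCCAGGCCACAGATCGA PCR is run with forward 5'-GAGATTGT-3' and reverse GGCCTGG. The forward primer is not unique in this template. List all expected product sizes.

The forward primer GAGATTGT matches the top strand at positions 107–114, 145–152.
The reverse primer's reverse complement is CCAGGCC, matching at positions 176–182.
Each forward site pairs with the reverse site to give a product ending at position 182: sizes 76, 38 bp.

76 bp, 38 bp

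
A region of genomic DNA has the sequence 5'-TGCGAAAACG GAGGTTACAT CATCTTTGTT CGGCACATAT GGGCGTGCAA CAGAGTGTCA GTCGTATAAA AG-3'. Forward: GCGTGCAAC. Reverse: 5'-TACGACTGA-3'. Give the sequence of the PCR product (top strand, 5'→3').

5'-GCGTGCAACAGAGTGTCAGTCGTA-3'

Scanning the template, GCGTGCAAC occurs at positions 43–51; this primer anneals to the bottom strand there with its 3' end pointing downstream.
Taking the reverse complement of TACGACTGA gives TCAGTCGTA, found at positions 58–66 on the template; the primer anneals here to the top strand with its 3' end pointing upstream.
The product is the template from position 43 through 66 (24 bp).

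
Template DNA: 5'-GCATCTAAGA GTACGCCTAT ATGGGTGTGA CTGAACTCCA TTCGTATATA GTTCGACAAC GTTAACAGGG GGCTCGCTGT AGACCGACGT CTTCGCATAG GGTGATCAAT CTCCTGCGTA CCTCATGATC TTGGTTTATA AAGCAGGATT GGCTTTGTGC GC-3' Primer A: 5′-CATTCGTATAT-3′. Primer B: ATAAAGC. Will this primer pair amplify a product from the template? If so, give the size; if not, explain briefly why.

Primer A (CATTCGTATAT) matches the top strand at positions 39–49 (3' end points downstream).
Primer B (ATAAAGC) also matches the top strand directly, at positions 138–144 — its reverse complement GCTTTAT is not present.
Both primers anneal to the bottom strand with 3' ends pointing the same way, so neither can prime synthesis back toward the other.

No product — both primers anneal to the same strand and extend in the same direction.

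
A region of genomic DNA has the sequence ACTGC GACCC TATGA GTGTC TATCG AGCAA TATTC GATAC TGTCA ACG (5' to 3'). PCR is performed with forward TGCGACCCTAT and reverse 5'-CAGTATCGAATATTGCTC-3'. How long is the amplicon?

40 bp

Forward primer TGCGACCCTAT is found on the top strand at positions 3–13.
The reverse primer's reverse complement is GAGCAATATTCGATACTG, which matches the template at positions 25–42.
The product runs from position 3 to position 42, so its length is 42 − 3 + 1 = 40 bp.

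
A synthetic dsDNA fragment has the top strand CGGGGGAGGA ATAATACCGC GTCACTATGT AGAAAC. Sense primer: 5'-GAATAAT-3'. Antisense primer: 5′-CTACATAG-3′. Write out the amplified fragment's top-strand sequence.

Scanning the template, GAATAAT occurs at positions 9–15; this primer anneals to the bottom strand there with its 3' end pointing downstream.
Reverse complement of the reverse primer: CTATGTAG. This occurs on the top strand at positions 25–32.
The product is the template from position 9 through 32 (24 bp).

5'-GAATAATACCGCGTCACTATGTAG-3'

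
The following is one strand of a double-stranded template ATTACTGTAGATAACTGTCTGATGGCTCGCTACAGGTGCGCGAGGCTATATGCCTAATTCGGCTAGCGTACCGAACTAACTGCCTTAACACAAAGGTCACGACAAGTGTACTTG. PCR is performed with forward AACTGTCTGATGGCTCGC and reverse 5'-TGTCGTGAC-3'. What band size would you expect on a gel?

92 bp

The forward primer matches the template at positions 13–30.
Taking the reverse complement of TGTCGTGAC gives GTCACGACA, found at positions 96–104 on the template; the primer anneals here to the top strand with its 3' end pointing upstream.
The product runs from position 13 to position 104, so its length is 104 − 13 + 1 = 92 bp.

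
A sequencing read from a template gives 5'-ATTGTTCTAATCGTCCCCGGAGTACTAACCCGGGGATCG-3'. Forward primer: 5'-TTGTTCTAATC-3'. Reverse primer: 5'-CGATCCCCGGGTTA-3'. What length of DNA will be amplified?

38 bp

The forward primer matches the template at positions 2–12.
Reverse complement of the reverse primer: TAACCCGGGGATCG. This occurs on the top strand at positions 26–39.
Product length = (reverse-primer end) − (forward-primer start) + 1 = 39 − 2 + 1 = 38 bp.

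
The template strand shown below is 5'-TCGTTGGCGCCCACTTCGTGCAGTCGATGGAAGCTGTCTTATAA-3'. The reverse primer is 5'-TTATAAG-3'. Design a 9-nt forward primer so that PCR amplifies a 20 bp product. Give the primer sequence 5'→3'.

The reverse primer's reverse complement CTTATAA matches the template at positions 38–44, so the product ends at position 44.
A 20 bp product then starts at position 44 − 20 + 1 = 25.
The forward primer is identical to the top strand there: CGATGGAAG.

5'-CGATGGAAG-3'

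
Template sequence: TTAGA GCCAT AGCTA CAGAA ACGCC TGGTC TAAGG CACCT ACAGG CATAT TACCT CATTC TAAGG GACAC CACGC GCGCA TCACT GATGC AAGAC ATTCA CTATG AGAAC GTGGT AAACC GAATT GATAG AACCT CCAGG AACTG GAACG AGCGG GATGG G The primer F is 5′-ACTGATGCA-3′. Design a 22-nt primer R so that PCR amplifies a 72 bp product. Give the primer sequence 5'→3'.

5'-CGCTCGTTCCAGTTCCTGGAGG-3'

The forward primer binds at positions 83–91, so a 72 bp product ends at position 83 + 72 − 1 = 154.
The reverse primer anneals to the top strand over positions 133–154, i.e. to CCTCCAGGAACTGGAACGAGCG.
Its sequence written 5'→3' is the reverse complement: CGCTCGTTCCAGTTCCTGGAGG.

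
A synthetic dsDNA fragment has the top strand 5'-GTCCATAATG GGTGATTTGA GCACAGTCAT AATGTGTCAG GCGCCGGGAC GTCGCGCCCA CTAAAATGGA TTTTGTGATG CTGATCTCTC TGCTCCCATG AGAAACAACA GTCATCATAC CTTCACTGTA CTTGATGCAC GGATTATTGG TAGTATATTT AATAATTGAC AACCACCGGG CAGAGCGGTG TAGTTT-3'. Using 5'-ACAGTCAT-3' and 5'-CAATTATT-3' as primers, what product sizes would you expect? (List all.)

The forward primer ACAGTCAT matches the top strand at positions 23–30, 108–115.
The reverse primer's reverse complement is AATAATTG, matching at positions 161–168.
Each forward site pairs with the reverse site to give a product ending at position 168: sizes 146, 61 bp.

146 bp, 61 bp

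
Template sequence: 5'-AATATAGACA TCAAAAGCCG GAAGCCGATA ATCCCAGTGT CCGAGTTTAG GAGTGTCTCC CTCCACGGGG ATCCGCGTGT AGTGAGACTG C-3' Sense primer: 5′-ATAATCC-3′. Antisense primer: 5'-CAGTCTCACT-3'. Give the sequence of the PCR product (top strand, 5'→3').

5'-ATAATCCCAGTGTCCGAGTTTAGGAGTGTCTCCCTCCACGGGGATCCGCGTGTAGTGAGACTG-3'

The forward primer matches the template at positions 28–34.
Reverse complement of the reverse primer: AGTGAGACTG. This occurs on the top strand at positions 81–90.
The product is the template from position 28 through 90 (63 bp).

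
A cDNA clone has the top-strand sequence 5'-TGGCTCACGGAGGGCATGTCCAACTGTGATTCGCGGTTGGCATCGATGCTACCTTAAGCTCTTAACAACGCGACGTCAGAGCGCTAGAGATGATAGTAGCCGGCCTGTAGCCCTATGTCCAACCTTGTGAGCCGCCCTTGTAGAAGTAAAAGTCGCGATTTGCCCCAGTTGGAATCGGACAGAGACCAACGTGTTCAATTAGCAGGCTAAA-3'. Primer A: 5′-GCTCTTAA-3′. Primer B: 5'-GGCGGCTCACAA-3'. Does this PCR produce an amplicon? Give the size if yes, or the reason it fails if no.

Primer A (GCTCTTAA) matches the top strand at positions 58–65; it acts as a forward primer.
Primer B's reverse complement is TTGTGAGCCGCC, matching the top strand at positions 125–136; it acts as a reverse primer.
The 3' ends face each other across positions 58–136, giving a 79 bp product.

Yes — a 79 bp product.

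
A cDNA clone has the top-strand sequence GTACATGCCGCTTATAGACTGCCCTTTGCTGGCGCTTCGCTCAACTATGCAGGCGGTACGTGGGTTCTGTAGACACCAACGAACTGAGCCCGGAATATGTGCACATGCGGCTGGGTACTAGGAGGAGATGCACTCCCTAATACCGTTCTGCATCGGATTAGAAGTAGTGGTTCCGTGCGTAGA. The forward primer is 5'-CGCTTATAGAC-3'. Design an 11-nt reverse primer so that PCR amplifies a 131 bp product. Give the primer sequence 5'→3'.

5'-TAGGGAGTGCA-3'

The forward primer binds at positions 9–19, so a 131 bp product ends at position 9 + 131 − 1 = 139.
The reverse primer anneals to the top strand over positions 129–139, i.e. to TGCACTCCCTA.
Its sequence written 5'→3' is the reverse complement: TAGGGAGTGCA.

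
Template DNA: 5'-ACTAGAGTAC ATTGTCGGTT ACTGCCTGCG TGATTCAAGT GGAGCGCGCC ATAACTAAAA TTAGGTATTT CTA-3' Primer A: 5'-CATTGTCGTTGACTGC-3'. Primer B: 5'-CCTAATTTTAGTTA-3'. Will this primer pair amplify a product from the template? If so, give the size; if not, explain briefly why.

Primer A (CATTGTCGTTGACTGC) does not match the top strand, and its reverse complement GCAGTCAACGACAATG does not match either.
With no annealing site for primer A, no amplification occurs.

No product — primer A has no binding site in the template.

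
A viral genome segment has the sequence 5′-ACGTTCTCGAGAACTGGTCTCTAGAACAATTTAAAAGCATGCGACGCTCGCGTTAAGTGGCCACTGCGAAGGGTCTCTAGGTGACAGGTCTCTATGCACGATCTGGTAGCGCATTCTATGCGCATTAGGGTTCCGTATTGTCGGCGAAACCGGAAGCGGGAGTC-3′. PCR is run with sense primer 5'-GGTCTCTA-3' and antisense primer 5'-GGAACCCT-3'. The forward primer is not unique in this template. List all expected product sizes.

The forward primer GGTCTCTA matches the top strand at positions 16–23, 72–79, 87–94.
The reverse primer's reverse complement is AGGGTTCC, matching at positions 127–134.
Each forward site pairs with the reverse site to give a product ending at position 134: sizes 119, 63, 48 bp.

119 bp, 63 bp, 48 bp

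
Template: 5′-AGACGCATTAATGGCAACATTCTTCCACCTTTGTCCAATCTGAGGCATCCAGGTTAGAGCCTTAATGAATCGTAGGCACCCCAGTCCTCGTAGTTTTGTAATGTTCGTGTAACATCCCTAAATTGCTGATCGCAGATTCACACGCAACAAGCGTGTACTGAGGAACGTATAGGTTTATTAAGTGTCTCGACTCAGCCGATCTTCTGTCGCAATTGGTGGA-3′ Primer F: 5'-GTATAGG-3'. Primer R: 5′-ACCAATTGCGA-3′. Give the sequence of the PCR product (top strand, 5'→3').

5'-GTATAGGTTTATTAAGTGTCTCGACTCAGCCGATCTTCTGTCGCAATTGGT-3'

Scanning the template, GTATAGG occurs at positions 167–173; this primer anneals to the bottom strand there with its 3' end pointing downstream.
The reverse primer's reverse complement is TCGCAATTGGT, which matches the template at positions 207–217.
The product is the template from position 167 through 217 (51 bp).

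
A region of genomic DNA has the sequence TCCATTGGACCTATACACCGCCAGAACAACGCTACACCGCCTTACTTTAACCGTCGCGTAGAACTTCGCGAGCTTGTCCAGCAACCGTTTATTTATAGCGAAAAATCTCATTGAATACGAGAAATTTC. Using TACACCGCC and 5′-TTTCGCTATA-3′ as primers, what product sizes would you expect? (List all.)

The forward primer TACACCGCC matches the top strand at positions 14–22, 33–41.
The reverse primer's reverse complement is TATAGCGAAA, matching at positions 94–103.
Each forward site pairs with the reverse site to give a product ending at position 103: sizes 90, 71 bp.

90 bp, 71 bp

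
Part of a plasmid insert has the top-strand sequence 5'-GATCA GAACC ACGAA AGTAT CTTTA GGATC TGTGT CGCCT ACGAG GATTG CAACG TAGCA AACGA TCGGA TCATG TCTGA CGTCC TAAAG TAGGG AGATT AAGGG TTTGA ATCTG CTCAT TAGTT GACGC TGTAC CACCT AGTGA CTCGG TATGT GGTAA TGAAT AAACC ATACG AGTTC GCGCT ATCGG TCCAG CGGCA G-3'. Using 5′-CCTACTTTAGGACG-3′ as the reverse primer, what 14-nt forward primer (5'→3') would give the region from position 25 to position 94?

5'-AGGATCTGTGTCGC-3'

The reverse primer's reverse complement CGTCCTAAAGTAGG matches the template at positions 81–94; the product starts at position 25.
The forward primer is identical to the top strand over positions 25–38: AGGATCTGTGTCGC.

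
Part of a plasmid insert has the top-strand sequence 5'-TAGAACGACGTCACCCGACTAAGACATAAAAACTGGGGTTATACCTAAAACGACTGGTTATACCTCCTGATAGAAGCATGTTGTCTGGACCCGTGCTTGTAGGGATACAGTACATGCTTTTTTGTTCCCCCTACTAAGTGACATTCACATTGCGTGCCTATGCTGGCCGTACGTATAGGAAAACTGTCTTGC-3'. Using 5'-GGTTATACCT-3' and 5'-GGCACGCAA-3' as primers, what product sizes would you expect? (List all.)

122 bp, 103 bp

The forward primer GGTTATACCT matches the top strand at positions 37–46, 56–65.
The reverse primer's reverse complement is TTGCGTGCC, matching at positions 150–158.
Each forward site pairs with the reverse site to give a product ending at position 158: sizes 122, 103 bp.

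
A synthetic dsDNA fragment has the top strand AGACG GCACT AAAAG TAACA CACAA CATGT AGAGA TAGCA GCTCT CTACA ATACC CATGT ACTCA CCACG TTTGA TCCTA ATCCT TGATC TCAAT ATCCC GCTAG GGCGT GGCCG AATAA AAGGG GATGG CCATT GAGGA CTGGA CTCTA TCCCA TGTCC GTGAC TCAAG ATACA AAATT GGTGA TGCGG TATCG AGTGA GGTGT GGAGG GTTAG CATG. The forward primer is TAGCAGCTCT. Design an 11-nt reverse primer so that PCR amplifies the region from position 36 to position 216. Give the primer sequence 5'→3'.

5'-GCTAACCCTCC-3'

The product's 3' end on the top strand is position 216.
The reverse primer anneals to the top strand over positions 206–216, i.e. to GGAGGGTTAGC.
Its sequence written 5'→3' is the reverse complement: GCTAACCCTCC.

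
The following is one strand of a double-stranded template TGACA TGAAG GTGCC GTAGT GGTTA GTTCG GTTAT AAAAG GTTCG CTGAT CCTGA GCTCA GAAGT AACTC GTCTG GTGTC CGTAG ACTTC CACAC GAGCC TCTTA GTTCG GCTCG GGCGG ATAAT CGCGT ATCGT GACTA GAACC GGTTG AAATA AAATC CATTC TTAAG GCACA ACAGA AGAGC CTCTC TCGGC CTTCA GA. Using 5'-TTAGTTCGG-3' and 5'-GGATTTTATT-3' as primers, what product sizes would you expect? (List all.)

The forward primer TTAGTTCGG matches the top strand at positions 23–31, 103–111.
The reverse primer's reverse complement is AATAAAATCC, matching at positions 152–161.
Each forward site pairs with the reverse site to give a product ending at position 161: sizes 139, 59 bp.

139 bp, 59 bp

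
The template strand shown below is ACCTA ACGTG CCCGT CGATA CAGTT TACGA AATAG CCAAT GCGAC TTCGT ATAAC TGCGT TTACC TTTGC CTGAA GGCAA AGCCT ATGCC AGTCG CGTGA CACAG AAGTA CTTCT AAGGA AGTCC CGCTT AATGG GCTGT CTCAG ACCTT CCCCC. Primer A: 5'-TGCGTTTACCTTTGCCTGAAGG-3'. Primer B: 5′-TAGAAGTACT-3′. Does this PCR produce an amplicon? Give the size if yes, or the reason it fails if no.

Primer A (TGCGTTTACCTTTGCCTGAAGG) matches the top strand at positions 56–77; it acts as a forward primer.
Primer B's reverse complement is AGTACTTCTA, matching the top strand at positions 107–116; it acts as a reverse primer.
The 3' ends face each other across positions 56–116, giving a 61 bp product.

Yes — a 61 bp product.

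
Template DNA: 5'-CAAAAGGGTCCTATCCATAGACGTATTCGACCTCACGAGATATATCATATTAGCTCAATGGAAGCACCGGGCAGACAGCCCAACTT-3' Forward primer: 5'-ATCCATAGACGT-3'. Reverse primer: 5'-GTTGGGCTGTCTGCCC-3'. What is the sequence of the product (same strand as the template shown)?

The forward primer matches the template at positions 13–24.
The reverse primer's reverse complement is GGGCAGACAGCCCAAC, which matches the template at positions 69–84.
The product is the template from position 13 through 84 (72 bp).

5'-ATCCATAGACGTATTCGACCTCACGAGATATATCATATTAGCTCAATGGAAGCACCGGGCAGACAGCCCAAC-3'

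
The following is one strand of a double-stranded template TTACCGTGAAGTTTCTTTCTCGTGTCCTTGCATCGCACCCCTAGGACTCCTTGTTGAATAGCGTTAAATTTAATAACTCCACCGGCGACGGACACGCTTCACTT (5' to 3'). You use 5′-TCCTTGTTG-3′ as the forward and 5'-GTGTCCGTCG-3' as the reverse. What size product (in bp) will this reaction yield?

48 bp

Scanning the template, TCCTTGTTG occurs at positions 48–56; this primer anneals to the bottom strand there with its 3' end pointing downstream.
The reverse primer's reverse complement is CGACGGACAC, which matches the template at positions 86–95.
Product length = (reverse-primer end) − (forward-primer start) + 1 = 95 − 48 + 1 = 48 bp.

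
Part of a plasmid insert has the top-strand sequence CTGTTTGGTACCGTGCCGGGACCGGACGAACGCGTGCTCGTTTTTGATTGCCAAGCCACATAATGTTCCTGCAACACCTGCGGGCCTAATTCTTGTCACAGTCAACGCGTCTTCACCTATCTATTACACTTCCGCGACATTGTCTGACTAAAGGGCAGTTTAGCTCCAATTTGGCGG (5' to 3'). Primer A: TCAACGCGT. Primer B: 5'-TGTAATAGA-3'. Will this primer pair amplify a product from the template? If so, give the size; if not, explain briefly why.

Yes — a 27 bp product.

Primer A (TCAACGCGT) matches the top strand at positions 102–110; it acts as a forward primer.
Primer B's reverse complement is TCTATTACA, matching the top strand at positions 120–128; it acts as a reverse primer.
The 3' ends face each other across positions 102–128, giving a 27 bp product.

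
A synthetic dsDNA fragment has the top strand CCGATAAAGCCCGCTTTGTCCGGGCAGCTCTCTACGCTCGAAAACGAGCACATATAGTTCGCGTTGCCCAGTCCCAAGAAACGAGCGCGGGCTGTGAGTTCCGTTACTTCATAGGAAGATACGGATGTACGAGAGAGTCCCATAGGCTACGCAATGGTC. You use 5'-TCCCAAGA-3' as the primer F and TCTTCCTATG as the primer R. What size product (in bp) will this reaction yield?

The forward primer matches the template at positions 72–79.
Taking the reverse complement of TCTTCCTATG gives CATAGGAAGA, found at positions 110–119 on the template; the primer anneals here to the top strand with its 3' end pointing upstream.
The product runs from position 72 to position 119, so its length is 119 − 72 + 1 = 48 bp.

48 bp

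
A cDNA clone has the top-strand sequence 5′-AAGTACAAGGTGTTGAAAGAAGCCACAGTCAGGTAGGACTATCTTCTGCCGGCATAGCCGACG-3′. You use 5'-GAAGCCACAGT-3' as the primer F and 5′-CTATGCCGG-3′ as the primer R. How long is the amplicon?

Scanning the template, GAAGCCACAGT occurs at positions 19–29; this primer anneals to the bottom strand there with its 3' end pointing downstream.
The reverse primer's reverse complement is CCGGCATAG, which matches the template at positions 49–57.
The product runs from position 19 to position 57, so its length is 57 − 19 + 1 = 39 bp.

39 bp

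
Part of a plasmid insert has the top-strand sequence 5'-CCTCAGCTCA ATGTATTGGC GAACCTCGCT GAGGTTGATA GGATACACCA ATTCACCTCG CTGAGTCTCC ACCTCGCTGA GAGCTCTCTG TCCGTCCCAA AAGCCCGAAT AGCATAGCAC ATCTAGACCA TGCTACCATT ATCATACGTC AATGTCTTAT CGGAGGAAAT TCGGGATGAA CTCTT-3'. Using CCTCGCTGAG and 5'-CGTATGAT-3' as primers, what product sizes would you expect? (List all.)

The forward primer CCTCGCTGAG matches the top strand at positions 24–33, 56–65, 72–81.
The reverse primer's reverse complement is ATCATACG, matching at positions 141–148.
Each forward site pairs with the reverse site to give a product ending at position 148: sizes 125, 93, 77 bp.

125 bp, 93 bp, 77 bp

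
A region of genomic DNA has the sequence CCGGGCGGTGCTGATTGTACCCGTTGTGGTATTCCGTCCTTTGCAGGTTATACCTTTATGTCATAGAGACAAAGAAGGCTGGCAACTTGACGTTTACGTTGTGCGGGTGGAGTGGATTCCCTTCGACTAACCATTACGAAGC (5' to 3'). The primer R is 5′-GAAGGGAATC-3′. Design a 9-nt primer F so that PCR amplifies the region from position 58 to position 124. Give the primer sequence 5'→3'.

The reverse primer's reverse complement GATTCCCTTC matches the template at positions 115–124; the product starts at position 58.
The forward primer is identical to the top strand over positions 58–66: ATGTCATAG.

5'-ATGTCATAG-3'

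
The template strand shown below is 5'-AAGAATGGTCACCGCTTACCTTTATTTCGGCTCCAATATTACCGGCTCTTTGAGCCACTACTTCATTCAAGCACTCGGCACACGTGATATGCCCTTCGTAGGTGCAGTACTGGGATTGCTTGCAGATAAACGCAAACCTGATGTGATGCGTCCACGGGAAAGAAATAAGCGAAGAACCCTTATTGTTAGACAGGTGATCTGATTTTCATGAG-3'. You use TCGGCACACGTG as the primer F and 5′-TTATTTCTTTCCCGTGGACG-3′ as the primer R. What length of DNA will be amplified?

94 bp

The forward primer matches the template at positions 75–86.
Taking the reverse complement of TTATTTCTTTCCCGTGGACG gives CGTCCACGGGAAAGAAATAA, found at positions 149–168 on the template; the primer anneals here to the top strand with its 3' end pointing upstream.
Product length = (reverse-primer end) − (forward-primer start) + 1 = 168 − 75 + 1 = 94 bp.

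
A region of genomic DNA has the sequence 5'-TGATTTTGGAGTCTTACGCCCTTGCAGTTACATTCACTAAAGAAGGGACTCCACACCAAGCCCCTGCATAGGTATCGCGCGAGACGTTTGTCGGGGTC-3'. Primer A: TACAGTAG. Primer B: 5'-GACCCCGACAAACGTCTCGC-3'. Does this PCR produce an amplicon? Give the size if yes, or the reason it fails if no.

No product — primer A has no binding site in the template.

Primer A (TACAGTAG) does not match the top strand, and its reverse complement CTACTGTA does not match either.
With no annealing site for primer A, no amplification occurs.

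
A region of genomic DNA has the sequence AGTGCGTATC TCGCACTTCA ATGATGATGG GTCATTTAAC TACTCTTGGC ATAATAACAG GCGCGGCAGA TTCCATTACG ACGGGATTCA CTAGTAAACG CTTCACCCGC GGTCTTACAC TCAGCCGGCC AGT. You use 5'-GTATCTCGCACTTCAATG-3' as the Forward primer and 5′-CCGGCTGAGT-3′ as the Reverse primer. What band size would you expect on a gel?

The forward primer matches the template at positions 6–23.
The reverse primer's reverse complement is ACTCAGCCGG, which matches the template at positions 119–128.
Amplicon spans positions 6–128: 123 bp.

123 bp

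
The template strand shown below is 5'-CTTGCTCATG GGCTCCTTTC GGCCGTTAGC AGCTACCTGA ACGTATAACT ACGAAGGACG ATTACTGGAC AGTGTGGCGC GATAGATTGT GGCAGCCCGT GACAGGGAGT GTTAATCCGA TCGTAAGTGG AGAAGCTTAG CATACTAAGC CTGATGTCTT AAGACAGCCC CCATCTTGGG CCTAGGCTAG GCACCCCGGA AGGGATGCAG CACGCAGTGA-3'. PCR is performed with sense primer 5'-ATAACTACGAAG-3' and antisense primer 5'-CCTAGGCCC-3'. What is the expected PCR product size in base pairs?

The forward primer matches the template at positions 45–56.
The reverse primer's reverse complement is GGGCCTAGG, which matches the template at positions 178–186.
Amplicon spans positions 45–186: 142 bp.

142 bp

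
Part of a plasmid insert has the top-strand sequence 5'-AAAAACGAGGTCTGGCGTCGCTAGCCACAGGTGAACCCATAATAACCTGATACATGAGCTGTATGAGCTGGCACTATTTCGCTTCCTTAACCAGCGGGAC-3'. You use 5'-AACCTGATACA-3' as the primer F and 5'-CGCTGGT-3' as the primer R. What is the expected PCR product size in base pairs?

53 bp

Scanning the template, AACCTGATACA occurs at positions 44–54; this primer anneals to the bottom strand there with its 3' end pointing downstream.
The reverse primer's reverse complement is ACCAGCG, which matches the template at positions 90–96.
The product runs from position 44 to position 96, so its length is 96 − 44 + 1 = 53 bp.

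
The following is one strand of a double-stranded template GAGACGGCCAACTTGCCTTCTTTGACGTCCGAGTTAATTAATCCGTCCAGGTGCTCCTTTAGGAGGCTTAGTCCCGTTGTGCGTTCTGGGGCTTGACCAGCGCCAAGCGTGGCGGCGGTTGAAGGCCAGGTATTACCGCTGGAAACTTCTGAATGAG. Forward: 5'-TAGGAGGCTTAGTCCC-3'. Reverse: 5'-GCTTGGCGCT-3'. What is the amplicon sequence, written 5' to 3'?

Forward primer TAGGAGGCTTAGTCCC is found on the top strand at positions 60–75.
Reverse complement of the reverse primer: AGCGCCAAGC. This occurs on the top strand at positions 99–108.
The product is the template from position 60 through 108 (49 bp).

5'-TAGGAGGCTTAGTCCCGTTGTGCGTTCTGGGGCTTGACCAGCGCCAAGC-3'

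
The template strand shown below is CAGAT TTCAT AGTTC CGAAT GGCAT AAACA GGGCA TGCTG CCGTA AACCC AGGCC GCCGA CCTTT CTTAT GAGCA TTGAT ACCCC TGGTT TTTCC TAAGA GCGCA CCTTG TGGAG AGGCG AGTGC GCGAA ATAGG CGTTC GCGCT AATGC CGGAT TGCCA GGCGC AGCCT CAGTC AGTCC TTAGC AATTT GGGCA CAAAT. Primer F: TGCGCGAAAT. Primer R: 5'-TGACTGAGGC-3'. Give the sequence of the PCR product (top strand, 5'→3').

5'-TGCGCGAAATAGGCGTTCGCGCTAATGCCGGATTGCCAGGCGCAGCCTCAGTCA-3'

Scanning the template, TGCGCGAAAT occurs at positions 123–132; this primer anneals to the bottom strand there with its 3' end pointing downstream.
Taking the reverse complement of TGACTGAGGC gives GCCTCAGTCA, found at positions 167–176 on the template; the primer anneals here to the top strand with its 3' end pointing upstream.
The product is the template from position 123 through 176 (54 bp).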